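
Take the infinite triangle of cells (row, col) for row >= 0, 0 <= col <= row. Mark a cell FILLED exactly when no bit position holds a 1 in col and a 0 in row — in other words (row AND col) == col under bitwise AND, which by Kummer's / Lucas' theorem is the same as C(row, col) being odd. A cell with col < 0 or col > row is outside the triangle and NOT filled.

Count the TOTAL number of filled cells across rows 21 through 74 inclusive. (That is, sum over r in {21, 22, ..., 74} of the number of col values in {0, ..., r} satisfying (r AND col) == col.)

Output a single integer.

r21=10101 pc3: +8 =8
r22=10110 pc3: +8 =16
r23=10111 pc4: +16 =32
r24=11000 pc2: +4 =36
r25=11001 pc3: +8 =44
r26=11010 pc3: +8 =52
r27=11011 pc4: +16 =68
r28=11100 pc3: +8 =76
r29=11101 pc4: +16 =92
r30=11110 pc4: +16 =108
r31=11111 pc5: +32 =140
r32=100000 pc1: +2 =142
r33=100001 pc2: +4 =146
r34=100010 pc2: +4 =150
r35=100011 pc3: +8 =158
r36=100100 pc2: +4 =162
r37=100101 pc3: +8 =170
r38=100110 pc3: +8 =178
r39=100111 pc4: +16 =194
r40=101000 pc2: +4 =198
r41=101001 pc3: +8 =206
r42=101010 pc3: +8 =214
r43=101011 pc4: +16 =230
r44=101100 pc3: +8 =238
r45=101101 pc4: +16 =254
r46=101110 pc4: +16 =270
r47=101111 pc5: +32 =302
r48=110000 pc2: +4 =306
r49=110001 pc3: +8 =314
r50=110010 pc3: +8 =322
r51=110011 pc4: +16 =338
r52=110100 pc3: +8 =346
r53=110101 pc4: +16 =362
r54=110110 pc4: +16 =378
r55=110111 pc5: +32 =410
r56=111000 pc3: +8 =418
r57=111001 pc4: +16 =434
r58=111010 pc4: +16 =450
r59=111011 pc5: +32 =482
r60=111100 pc4: +16 =498
r61=111101 pc5: +32 =530
r62=111110 pc5: +32 =562
r63=111111 pc6: +64 =626
r64=1000000 pc1: +2 =628
r65=1000001 pc2: +4 =632
r66=1000010 pc2: +4 =636
r67=1000011 pc3: +8 =644
r68=1000100 pc2: +4 =648
r69=1000101 pc3: +8 =656
r70=1000110 pc3: +8 =664
r71=1000111 pc4: +16 =680
r72=1001000 pc2: +4 =684
r73=1001001 pc3: +8 =692
r74=1001010 pc3: +8 =700

Answer: 700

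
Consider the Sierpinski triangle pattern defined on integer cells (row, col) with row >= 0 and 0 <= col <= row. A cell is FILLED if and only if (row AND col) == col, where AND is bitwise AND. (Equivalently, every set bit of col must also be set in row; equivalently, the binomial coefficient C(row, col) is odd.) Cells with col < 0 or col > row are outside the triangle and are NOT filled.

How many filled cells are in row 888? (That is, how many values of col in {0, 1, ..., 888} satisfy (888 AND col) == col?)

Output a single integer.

888 in binary = 1101111000
popcount(888) = number of 1-bits in 1101111000 = 6
A col c satisfies (888 AND c) == c iff every set bit of c is also set in 888; each of the 6 set bits of 888 can independently be on or off in c.
count = 2^6 = 64

Answer: 64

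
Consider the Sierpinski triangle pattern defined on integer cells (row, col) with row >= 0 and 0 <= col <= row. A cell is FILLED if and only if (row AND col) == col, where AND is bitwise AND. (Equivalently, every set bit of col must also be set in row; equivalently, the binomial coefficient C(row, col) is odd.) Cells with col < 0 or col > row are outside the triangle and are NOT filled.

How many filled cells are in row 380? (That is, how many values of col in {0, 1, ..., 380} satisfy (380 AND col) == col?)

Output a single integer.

Answer: 64

Derivation:
380 in binary = 101111100
popcount(380) = number of 1-bits in 101111100 = 6
A col c satisfies (380 AND c) == c iff every set bit of c is also set in 380; each of the 6 set bits of 380 can independently be on or off in c.
count = 2^6 = 64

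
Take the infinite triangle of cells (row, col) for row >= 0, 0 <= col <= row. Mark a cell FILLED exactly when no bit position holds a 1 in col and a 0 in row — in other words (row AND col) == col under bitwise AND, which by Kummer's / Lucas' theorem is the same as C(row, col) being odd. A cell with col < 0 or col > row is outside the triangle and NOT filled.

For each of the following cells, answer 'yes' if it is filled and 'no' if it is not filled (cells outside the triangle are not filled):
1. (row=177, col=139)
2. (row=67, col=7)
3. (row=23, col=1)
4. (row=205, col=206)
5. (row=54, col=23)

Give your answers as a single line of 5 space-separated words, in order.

(177,139): row=0b10110001, col=0b10001011, row AND col = 0b10000001 = 129; 129 != 139 -> empty
(67,7): row=0b1000011, col=0b111, row AND col = 0b11 = 3; 3 != 7 -> empty
(23,1): row=0b10111, col=0b1, row AND col = 0b1 = 1; 1 == 1 -> filled
(205,206): col outside [0, 205] -> not filled
(54,23): row=0b110110, col=0b10111, row AND col = 0b10110 = 22; 22 != 23 -> empty

Answer: no no yes no no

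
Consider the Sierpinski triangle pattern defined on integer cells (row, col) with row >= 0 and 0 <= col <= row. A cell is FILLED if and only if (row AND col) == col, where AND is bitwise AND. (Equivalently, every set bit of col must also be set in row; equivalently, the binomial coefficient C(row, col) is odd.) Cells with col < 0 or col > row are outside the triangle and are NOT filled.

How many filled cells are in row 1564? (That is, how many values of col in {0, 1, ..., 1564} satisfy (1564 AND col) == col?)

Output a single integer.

Answer: 32

Derivation:
1564 in binary = 11000011100
popcount(1564) = number of 1-bits in 11000011100 = 5
A col c satisfies (1564 AND c) == c iff every set bit of c is also set in 1564; each of the 5 set bits of 1564 can independently be on or off in c.
count = 2^5 = 32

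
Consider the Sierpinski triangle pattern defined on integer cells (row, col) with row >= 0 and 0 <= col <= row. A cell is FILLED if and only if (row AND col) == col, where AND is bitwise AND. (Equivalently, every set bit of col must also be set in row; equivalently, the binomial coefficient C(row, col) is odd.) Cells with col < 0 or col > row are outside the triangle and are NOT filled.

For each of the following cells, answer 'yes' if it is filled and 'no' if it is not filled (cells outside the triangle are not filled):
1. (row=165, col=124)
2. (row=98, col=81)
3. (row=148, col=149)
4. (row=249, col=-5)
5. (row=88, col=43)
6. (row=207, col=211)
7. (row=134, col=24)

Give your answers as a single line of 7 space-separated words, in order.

Answer: no no no no no no no

Derivation:
(165,124): row=0b10100101, col=0b1111100, row AND col = 0b100100 = 36; 36 != 124 -> empty
(98,81): row=0b1100010, col=0b1010001, row AND col = 0b1000000 = 64; 64 != 81 -> empty
(148,149): col outside [0, 148] -> not filled
(249,-5): col outside [0, 249] -> not filled
(88,43): row=0b1011000, col=0b101011, row AND col = 0b1000 = 8; 8 != 43 -> empty
(207,211): col outside [0, 207] -> not filled
(134,24): row=0b10000110, col=0b11000, row AND col = 0b0 = 0; 0 != 24 -> empty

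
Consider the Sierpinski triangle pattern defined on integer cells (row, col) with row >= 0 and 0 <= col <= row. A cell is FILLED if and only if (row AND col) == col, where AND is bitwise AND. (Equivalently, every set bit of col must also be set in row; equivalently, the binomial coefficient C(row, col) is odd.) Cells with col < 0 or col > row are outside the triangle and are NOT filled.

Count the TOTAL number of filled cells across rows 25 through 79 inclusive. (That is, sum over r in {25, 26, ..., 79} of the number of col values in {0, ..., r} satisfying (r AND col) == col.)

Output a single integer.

Answer: 752

Derivation:
r25=11001 pc3: +8 =8
r26=11010 pc3: +8 =16
r27=11011 pc4: +16 =32
r28=11100 pc3: +8 =40
r29=11101 pc4: +16 =56
r30=11110 pc4: +16 =72
r31=11111 pc5: +32 =104
r32=100000 pc1: +2 =106
r33=100001 pc2: +4 =110
r34=100010 pc2: +4 =114
r35=100011 pc3: +8 =122
r36=100100 pc2: +4 =126
r37=100101 pc3: +8 =134
r38=100110 pc3: +8 =142
r39=100111 pc4: +16 =158
r40=101000 pc2: +4 =162
r41=101001 pc3: +8 =170
r42=101010 pc3: +8 =178
r43=101011 pc4: +16 =194
r44=101100 pc3: +8 =202
r45=101101 pc4: +16 =218
r46=101110 pc4: +16 =234
r47=101111 pc5: +32 =266
r48=110000 pc2: +4 =270
r49=110001 pc3: +8 =278
r50=110010 pc3: +8 =286
r51=110011 pc4: +16 =302
r52=110100 pc3: +8 =310
r53=110101 pc4: +16 =326
r54=110110 pc4: +16 =342
r55=110111 pc5: +32 =374
r56=111000 pc3: +8 =382
r57=111001 pc4: +16 =398
r58=111010 pc4: +16 =414
r59=111011 pc5: +32 =446
r60=111100 pc4: +16 =462
r61=111101 pc5: +32 =494
r62=111110 pc5: +32 =526
r63=111111 pc6: +64 =590
r64=1000000 pc1: +2 =592
r65=1000001 pc2: +4 =596
r66=1000010 pc2: +4 =600
r67=1000011 pc3: +8 =608
r68=1000100 pc2: +4 =612
r69=1000101 pc3: +8 =620
r70=1000110 pc3: +8 =628
r71=1000111 pc4: +16 =644
r72=1001000 pc2: +4 =648
r73=1001001 pc3: +8 =656
r74=1001010 pc3: +8 =664
r75=1001011 pc4: +16 =680
r76=1001100 pc3: +8 =688
r77=1001101 pc4: +16 =704
r78=1001110 pc4: +16 =720
r79=1001111 pc5: +32 =752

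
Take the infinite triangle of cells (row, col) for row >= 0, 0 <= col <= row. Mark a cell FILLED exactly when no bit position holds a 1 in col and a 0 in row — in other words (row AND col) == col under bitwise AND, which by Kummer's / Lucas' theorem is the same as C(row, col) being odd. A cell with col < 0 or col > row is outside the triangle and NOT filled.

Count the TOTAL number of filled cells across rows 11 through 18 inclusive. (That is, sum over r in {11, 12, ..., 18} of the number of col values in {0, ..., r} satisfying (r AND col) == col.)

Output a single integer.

r11=1011 pc3: +8 =8
r12=1100 pc2: +4 =12
r13=1101 pc3: +8 =20
r14=1110 pc3: +8 =28
r15=1111 pc4: +16 =44
r16=10000 pc1: +2 =46
r17=10001 pc2: +4 =50
r18=10010 pc2: +4 =54

Answer: 54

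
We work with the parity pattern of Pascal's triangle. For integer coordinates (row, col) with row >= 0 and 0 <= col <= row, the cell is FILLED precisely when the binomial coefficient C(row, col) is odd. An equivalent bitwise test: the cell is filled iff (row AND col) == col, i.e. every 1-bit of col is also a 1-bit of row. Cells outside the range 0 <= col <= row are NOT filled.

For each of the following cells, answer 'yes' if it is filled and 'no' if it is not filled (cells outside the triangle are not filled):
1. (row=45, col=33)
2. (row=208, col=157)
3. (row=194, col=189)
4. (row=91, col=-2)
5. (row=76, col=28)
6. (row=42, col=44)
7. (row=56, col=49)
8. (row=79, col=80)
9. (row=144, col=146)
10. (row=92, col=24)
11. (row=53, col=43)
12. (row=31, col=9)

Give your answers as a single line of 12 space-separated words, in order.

Answer: yes no no no no no no no no yes no yes

Derivation:
(45,33): row=0b101101, col=0b100001, row AND col = 0b100001 = 33; 33 == 33 -> filled
(208,157): row=0b11010000, col=0b10011101, row AND col = 0b10010000 = 144; 144 != 157 -> empty
(194,189): row=0b11000010, col=0b10111101, row AND col = 0b10000000 = 128; 128 != 189 -> empty
(91,-2): col outside [0, 91] -> not filled
(76,28): row=0b1001100, col=0b11100, row AND col = 0b1100 = 12; 12 != 28 -> empty
(42,44): col outside [0, 42] -> not filled
(56,49): row=0b111000, col=0b110001, row AND col = 0b110000 = 48; 48 != 49 -> empty
(79,80): col outside [0, 79] -> not filled
(144,146): col outside [0, 144] -> not filled
(92,24): row=0b1011100, col=0b11000, row AND col = 0b11000 = 24; 24 == 24 -> filled
(53,43): row=0b110101, col=0b101011, row AND col = 0b100001 = 33; 33 != 43 -> empty
(31,9): row=0b11111, col=0b1001, row AND col = 0b1001 = 9; 9 == 9 -> filled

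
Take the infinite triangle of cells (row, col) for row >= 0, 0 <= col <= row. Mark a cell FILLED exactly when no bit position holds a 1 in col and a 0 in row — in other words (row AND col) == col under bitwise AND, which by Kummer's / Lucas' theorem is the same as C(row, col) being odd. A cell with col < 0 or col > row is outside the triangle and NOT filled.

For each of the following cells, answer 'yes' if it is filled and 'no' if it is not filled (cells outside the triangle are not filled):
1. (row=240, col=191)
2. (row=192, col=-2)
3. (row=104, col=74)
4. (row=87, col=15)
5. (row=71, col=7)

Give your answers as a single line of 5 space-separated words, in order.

Answer: no no no no yes

Derivation:
(240,191): row=0b11110000, col=0b10111111, row AND col = 0b10110000 = 176; 176 != 191 -> empty
(192,-2): col outside [0, 192] -> not filled
(104,74): row=0b1101000, col=0b1001010, row AND col = 0b1001000 = 72; 72 != 74 -> empty
(87,15): row=0b1010111, col=0b1111, row AND col = 0b111 = 7; 7 != 15 -> empty
(71,7): row=0b1000111, col=0b111, row AND col = 0b111 = 7; 7 == 7 -> filled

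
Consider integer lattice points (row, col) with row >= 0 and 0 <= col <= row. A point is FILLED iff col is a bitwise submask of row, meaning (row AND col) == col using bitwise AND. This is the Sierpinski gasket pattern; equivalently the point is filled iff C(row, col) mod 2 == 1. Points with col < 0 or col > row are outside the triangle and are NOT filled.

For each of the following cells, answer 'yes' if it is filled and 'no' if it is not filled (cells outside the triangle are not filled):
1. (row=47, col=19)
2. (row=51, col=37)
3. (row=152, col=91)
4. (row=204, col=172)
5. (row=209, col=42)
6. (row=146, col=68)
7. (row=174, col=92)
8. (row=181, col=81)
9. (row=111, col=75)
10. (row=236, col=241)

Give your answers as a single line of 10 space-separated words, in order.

Answer: no no no no no no no no yes no

Derivation:
(47,19): row=0b101111, col=0b10011, row AND col = 0b11 = 3; 3 != 19 -> empty
(51,37): row=0b110011, col=0b100101, row AND col = 0b100001 = 33; 33 != 37 -> empty
(152,91): row=0b10011000, col=0b1011011, row AND col = 0b11000 = 24; 24 != 91 -> empty
(204,172): row=0b11001100, col=0b10101100, row AND col = 0b10001100 = 140; 140 != 172 -> empty
(209,42): row=0b11010001, col=0b101010, row AND col = 0b0 = 0; 0 != 42 -> empty
(146,68): row=0b10010010, col=0b1000100, row AND col = 0b0 = 0; 0 != 68 -> empty
(174,92): row=0b10101110, col=0b1011100, row AND col = 0b1100 = 12; 12 != 92 -> empty
(181,81): row=0b10110101, col=0b1010001, row AND col = 0b10001 = 17; 17 != 81 -> empty
(111,75): row=0b1101111, col=0b1001011, row AND col = 0b1001011 = 75; 75 == 75 -> filled
(236,241): col outside [0, 236] -> not filled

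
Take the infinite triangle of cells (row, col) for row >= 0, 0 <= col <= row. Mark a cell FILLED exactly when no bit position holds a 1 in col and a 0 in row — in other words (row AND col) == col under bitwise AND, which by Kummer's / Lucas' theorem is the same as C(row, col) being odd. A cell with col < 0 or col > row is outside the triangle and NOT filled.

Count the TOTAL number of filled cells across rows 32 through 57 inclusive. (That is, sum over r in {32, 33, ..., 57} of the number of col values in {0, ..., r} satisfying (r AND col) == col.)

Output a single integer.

Answer: 294

Derivation:
r32=100000 pc1: +2 =2
r33=100001 pc2: +4 =6
r34=100010 pc2: +4 =10
r35=100011 pc3: +8 =18
r36=100100 pc2: +4 =22
r37=100101 pc3: +8 =30
r38=100110 pc3: +8 =38
r39=100111 pc4: +16 =54
r40=101000 pc2: +4 =58
r41=101001 pc3: +8 =66
r42=101010 pc3: +8 =74
r43=101011 pc4: +16 =90
r44=101100 pc3: +8 =98
r45=101101 pc4: +16 =114
r46=101110 pc4: +16 =130
r47=101111 pc5: +32 =162
r48=110000 pc2: +4 =166
r49=110001 pc3: +8 =174
r50=110010 pc3: +8 =182
r51=110011 pc4: +16 =198
r52=110100 pc3: +8 =206
r53=110101 pc4: +16 =222
r54=110110 pc4: +16 =238
r55=110111 pc5: +32 =270
r56=111000 pc3: +8 =278
r57=111001 pc4: +16 =294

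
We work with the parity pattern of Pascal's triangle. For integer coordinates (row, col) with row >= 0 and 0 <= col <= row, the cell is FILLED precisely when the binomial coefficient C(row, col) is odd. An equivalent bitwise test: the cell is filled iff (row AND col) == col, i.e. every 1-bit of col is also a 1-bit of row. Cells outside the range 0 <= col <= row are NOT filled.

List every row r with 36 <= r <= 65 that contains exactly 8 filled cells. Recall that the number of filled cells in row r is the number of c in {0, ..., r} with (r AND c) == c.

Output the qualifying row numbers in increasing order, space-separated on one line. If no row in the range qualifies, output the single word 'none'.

Answer: 37 38 41 42 44 49 50 52 56

Derivation:
Row r has 2^popcount(r) filled cells, so we need popcount(r) = log2(8) = 3.
Scan r = 36..65 and keep those with exactly 3 one-bits:
r=36=100100 popcount=2 -> skip
r=37=100101 popcount=3 -> KEEP
r=38=100110 popcount=3 -> KEEP
r=39=100111 popcount=4 -> skip
r=40=101000 popcount=2 -> skip
r=41=101001 popcount=3 -> KEEP
r=42=101010 popcount=3 -> KEEP
r=43=101011 popcount=4 -> skip
r=44=101100 popcount=3 -> KEEP
r=45=101101 popcount=4 -> skip
r=46=101110 popcount=4 -> skip
r=47=101111 popcount=5 -> skip
r=48=110000 popcount=2 -> skip
r=49=110001 popcount=3 -> KEEP
r=50=110010 popcount=3 -> KEEP
r=51=110011 popcount=4 -> skip
r=52=110100 popcount=3 -> KEEP
r=53=110101 popcount=4 -> skip
r=54=110110 popcount=4 -> skip
r=55=110111 popcount=5 -> skip
r=56=111000 popcount=3 -> KEEP
r=57=111001 popcount=4 -> skip
r=58=111010 popcount=4 -> skip
r=59=111011 popcount=5 -> skip
r=60=111100 popcount=4 -> skip
r=61=111101 popcount=5 -> skip
r=62=111110 popcount=5 -> skip
r=63=111111 popcount=6 -> skip
r=64=1000000 popcount=1 -> skip
r=65=1000001 popcount=2 -> skip
Kept rows: 37 38 41 42 44 49 50 52 56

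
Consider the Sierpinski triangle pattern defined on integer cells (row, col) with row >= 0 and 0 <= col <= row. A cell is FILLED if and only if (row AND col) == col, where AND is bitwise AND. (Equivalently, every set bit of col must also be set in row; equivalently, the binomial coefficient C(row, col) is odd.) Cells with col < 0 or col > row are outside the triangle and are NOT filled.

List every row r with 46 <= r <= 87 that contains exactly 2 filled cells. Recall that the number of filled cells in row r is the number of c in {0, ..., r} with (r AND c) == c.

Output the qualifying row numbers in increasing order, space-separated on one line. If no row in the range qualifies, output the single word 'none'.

Row r has 2^popcount(r) filled cells, so we need popcount(r) = log2(2) = 1.
Scan r = 46..87 and keep those with exactly 1 one-bits:
r=46=101110 popcount=4 -> skip
r=47=101111 popcount=5 -> skip
r=48=110000 popcount=2 -> skip
r=49=110001 popcount=3 -> skip
r=50=110010 popcount=3 -> skip
r=51=110011 popcount=4 -> skip
r=52=110100 popcount=3 -> skip
r=53=110101 popcount=4 -> skip
r=54=110110 popcount=4 -> skip
r=55=110111 popcount=5 -> skip
r=56=111000 popcount=3 -> skip
r=57=111001 popcount=4 -> skip
r=58=111010 popcount=4 -> skip
r=59=111011 popcount=5 -> skip
r=60=111100 popcount=4 -> skip
r=61=111101 popcount=5 -> skip
r=62=111110 popcount=5 -> skip
r=63=111111 popcount=6 -> skip
r=64=1000000 popcount=1 -> KEEP
r=65=1000001 popcount=2 -> skip
r=66=1000010 popcount=2 -> skip
r=67=1000011 popcount=3 -> skip
r=68=1000100 popcount=2 -> skip
r=69=1000101 popcount=3 -> skip
r=70=1000110 popcount=3 -> skip
r=71=1000111 popcount=4 -> skip
r=72=1001000 popcount=2 -> skip
r=73=1001001 popcount=3 -> skip
r=74=1001010 popcount=3 -> skip
r=75=1001011 popcount=4 -> skip
r=76=1001100 popcount=3 -> skip
r=77=1001101 popcount=4 -> skip
r=78=1001110 popcount=4 -> skip
r=79=1001111 popcount=5 -> skip
r=80=1010000 popcount=2 -> skip
r=81=1010001 popcount=3 -> skip
r=82=1010010 popcount=3 -> skip
r=83=1010011 popcount=4 -> skip
r=84=1010100 popcount=3 -> skip
r=85=1010101 popcount=4 -> skip
r=86=1010110 popcount=4 -> skip
r=87=1010111 popcount=5 -> skip
Kept rows: 64

Answer: 64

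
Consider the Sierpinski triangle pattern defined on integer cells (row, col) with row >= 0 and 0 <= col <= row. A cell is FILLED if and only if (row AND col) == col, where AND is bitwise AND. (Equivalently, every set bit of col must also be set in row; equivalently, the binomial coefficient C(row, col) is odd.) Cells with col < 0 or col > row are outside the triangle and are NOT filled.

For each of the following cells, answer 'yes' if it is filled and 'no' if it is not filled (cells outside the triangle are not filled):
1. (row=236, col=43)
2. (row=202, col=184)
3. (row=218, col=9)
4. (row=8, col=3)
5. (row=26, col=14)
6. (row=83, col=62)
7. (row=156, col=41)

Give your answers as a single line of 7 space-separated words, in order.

Answer: no no no no no no no

Derivation:
(236,43): row=0b11101100, col=0b101011, row AND col = 0b101000 = 40; 40 != 43 -> empty
(202,184): row=0b11001010, col=0b10111000, row AND col = 0b10001000 = 136; 136 != 184 -> empty
(218,9): row=0b11011010, col=0b1001, row AND col = 0b1000 = 8; 8 != 9 -> empty
(8,3): row=0b1000, col=0b11, row AND col = 0b0 = 0; 0 != 3 -> empty
(26,14): row=0b11010, col=0b1110, row AND col = 0b1010 = 10; 10 != 14 -> empty
(83,62): row=0b1010011, col=0b111110, row AND col = 0b10010 = 18; 18 != 62 -> empty
(156,41): row=0b10011100, col=0b101001, row AND col = 0b1000 = 8; 8 != 41 -> empty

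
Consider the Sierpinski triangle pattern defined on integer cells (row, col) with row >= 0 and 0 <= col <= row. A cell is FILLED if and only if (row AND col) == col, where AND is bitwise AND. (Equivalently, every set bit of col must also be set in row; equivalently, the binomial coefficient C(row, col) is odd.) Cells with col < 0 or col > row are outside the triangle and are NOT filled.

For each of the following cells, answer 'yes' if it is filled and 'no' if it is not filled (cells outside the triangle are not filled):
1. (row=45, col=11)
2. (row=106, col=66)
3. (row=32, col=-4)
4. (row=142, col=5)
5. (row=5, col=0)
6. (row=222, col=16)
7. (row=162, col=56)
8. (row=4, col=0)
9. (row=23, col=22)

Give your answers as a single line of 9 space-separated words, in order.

(45,11): row=0b101101, col=0b1011, row AND col = 0b1001 = 9; 9 != 11 -> empty
(106,66): row=0b1101010, col=0b1000010, row AND col = 0b1000010 = 66; 66 == 66 -> filled
(32,-4): col outside [0, 32] -> not filled
(142,5): row=0b10001110, col=0b101, row AND col = 0b100 = 4; 4 != 5 -> empty
(5,0): row=0b101, col=0b0, row AND col = 0b0 = 0; 0 == 0 -> filled
(222,16): row=0b11011110, col=0b10000, row AND col = 0b10000 = 16; 16 == 16 -> filled
(162,56): row=0b10100010, col=0b111000, row AND col = 0b100000 = 32; 32 != 56 -> empty
(4,0): row=0b100, col=0b0, row AND col = 0b0 = 0; 0 == 0 -> filled
(23,22): row=0b10111, col=0b10110, row AND col = 0b10110 = 22; 22 == 22 -> filled

Answer: no yes no no yes yes no yes yes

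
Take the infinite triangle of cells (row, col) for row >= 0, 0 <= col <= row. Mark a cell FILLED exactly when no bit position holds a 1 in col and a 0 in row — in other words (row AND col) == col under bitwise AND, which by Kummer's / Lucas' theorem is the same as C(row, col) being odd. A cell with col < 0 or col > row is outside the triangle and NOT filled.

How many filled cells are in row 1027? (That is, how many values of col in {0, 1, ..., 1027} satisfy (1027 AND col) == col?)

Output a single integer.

1027 in binary = 10000000011
popcount(1027) = number of 1-bits in 10000000011 = 3
A col c satisfies (1027 AND c) == c iff every set bit of c is also set in 1027; each of the 3 set bits of 1027 can independently be on or off in c.
count = 2^3 = 8

Answer: 8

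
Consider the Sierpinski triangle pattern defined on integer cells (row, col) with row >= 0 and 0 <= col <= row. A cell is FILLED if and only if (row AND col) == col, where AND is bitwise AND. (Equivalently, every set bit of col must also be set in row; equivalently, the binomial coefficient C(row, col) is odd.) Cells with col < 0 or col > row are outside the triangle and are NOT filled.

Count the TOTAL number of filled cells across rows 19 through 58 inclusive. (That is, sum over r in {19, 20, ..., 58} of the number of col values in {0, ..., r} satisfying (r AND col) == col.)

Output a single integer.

r19=10011 pc3: +8 =8
r20=10100 pc2: +4 =12
r21=10101 pc3: +8 =20
r22=10110 pc3: +8 =28
r23=10111 pc4: +16 =44
r24=11000 pc2: +4 =48
r25=11001 pc3: +8 =56
r26=11010 pc3: +8 =64
r27=11011 pc4: +16 =80
r28=11100 pc3: +8 =88
r29=11101 pc4: +16 =104
r30=11110 pc4: +16 =120
r31=11111 pc5: +32 =152
r32=100000 pc1: +2 =154
r33=100001 pc2: +4 =158
r34=100010 pc2: +4 =162
r35=100011 pc3: +8 =170
r36=100100 pc2: +4 =174
r37=100101 pc3: +8 =182
r38=100110 pc3: +8 =190
r39=100111 pc4: +16 =206
r40=101000 pc2: +4 =210
r41=101001 pc3: +8 =218
r42=101010 pc3: +8 =226
r43=101011 pc4: +16 =242
r44=101100 pc3: +8 =250
r45=101101 pc4: +16 =266
r46=101110 pc4: +16 =282
r47=101111 pc5: +32 =314
r48=110000 pc2: +4 =318
r49=110001 pc3: +8 =326
r50=110010 pc3: +8 =334
r51=110011 pc4: +16 =350
r52=110100 pc3: +8 =358
r53=110101 pc4: +16 =374
r54=110110 pc4: +16 =390
r55=110111 pc5: +32 =422
r56=111000 pc3: +8 =430
r57=111001 pc4: +16 =446
r58=111010 pc4: +16 =462

Answer: 462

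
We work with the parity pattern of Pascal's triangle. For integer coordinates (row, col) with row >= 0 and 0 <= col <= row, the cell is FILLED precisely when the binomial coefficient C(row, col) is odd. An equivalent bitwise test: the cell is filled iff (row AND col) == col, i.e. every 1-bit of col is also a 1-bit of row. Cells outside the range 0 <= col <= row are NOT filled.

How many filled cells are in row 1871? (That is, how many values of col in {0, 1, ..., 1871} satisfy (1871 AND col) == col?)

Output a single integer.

Answer: 256

Derivation:
1871 in binary = 11101001111
popcount(1871) = number of 1-bits in 11101001111 = 8
A col c satisfies (1871 AND c) == c iff every set bit of c is also set in 1871; each of the 8 set bits of 1871 can independently be on or off in c.
count = 2^8 = 256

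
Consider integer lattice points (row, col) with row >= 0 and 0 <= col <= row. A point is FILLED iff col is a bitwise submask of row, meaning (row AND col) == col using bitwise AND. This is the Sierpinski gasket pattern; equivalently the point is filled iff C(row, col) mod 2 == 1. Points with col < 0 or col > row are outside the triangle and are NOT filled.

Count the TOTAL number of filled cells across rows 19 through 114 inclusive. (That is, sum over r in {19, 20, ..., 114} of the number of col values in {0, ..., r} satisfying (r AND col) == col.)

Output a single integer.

Answer: 1488

Derivation:
r19=10011 pc3: +8 =8
r20=10100 pc2: +4 =12
r21=10101 pc3: +8 =20
r22=10110 pc3: +8 =28
r23=10111 pc4: +16 =44
r24=11000 pc2: +4 =48
r25=11001 pc3: +8 =56
r26=11010 pc3: +8 =64
r27=11011 pc4: +16 =80
r28=11100 pc3: +8 =88
r29=11101 pc4: +16 =104
r30=11110 pc4: +16 =120
r31=11111 pc5: +32 =152
r32=100000 pc1: +2 =154
r33=100001 pc2: +4 =158
r34=100010 pc2: +4 =162
r35=100011 pc3: +8 =170
r36=100100 pc2: +4 =174
r37=100101 pc3: +8 =182
r38=100110 pc3: +8 =190
r39=100111 pc4: +16 =206
r40=101000 pc2: +4 =210
r41=101001 pc3: +8 =218
r42=101010 pc3: +8 =226
r43=101011 pc4: +16 =242
r44=101100 pc3: +8 =250
r45=101101 pc4: +16 =266
r46=101110 pc4: +16 =282
r47=101111 pc5: +32 =314
r48=110000 pc2: +4 =318
r49=110001 pc3: +8 =326
r50=110010 pc3: +8 =334
r51=110011 pc4: +16 =350
r52=110100 pc3: +8 =358
r53=110101 pc4: +16 =374
r54=110110 pc4: +16 =390
r55=110111 pc5: +32 =422
r56=111000 pc3: +8 =430
r57=111001 pc4: +16 =446
r58=111010 pc4: +16 =462
r59=111011 pc5: +32 =494
r60=111100 pc4: +16 =510
r61=111101 pc5: +32 =542
r62=111110 pc5: +32 =574
r63=111111 pc6: +64 =638
r64=1000000 pc1: +2 =640
r65=1000001 pc2: +4 =644
r66=1000010 pc2: +4 =648
r67=1000011 pc3: +8 =656
r68=1000100 pc2: +4 =660
r69=1000101 pc3: +8 =668
r70=1000110 pc3: +8 =676
r71=1000111 pc4: +16 =692
r72=1001000 pc2: +4 =696
r73=1001001 pc3: +8 =704
r74=1001010 pc3: +8 =712
r75=1001011 pc4: +16 =728
r76=1001100 pc3: +8 =736
r77=1001101 pc4: +16 =752
r78=1001110 pc4: +16 =768
r79=1001111 pc5: +32 =800
r80=1010000 pc2: +4 =804
r81=1010001 pc3: +8 =812
r82=1010010 pc3: +8 =820
r83=1010011 pc4: +16 =836
r84=1010100 pc3: +8 =844
r85=1010101 pc4: +16 =860
r86=1010110 pc4: +16 =876
r87=1010111 pc5: +32 =908
r88=1011000 pc3: +8 =916
r89=1011001 pc4: +16 =932
r90=1011010 pc4: +16 =948
r91=1011011 pc5: +32 =980
r92=1011100 pc4: +16 =996
r93=1011101 pc5: +32 =1028
r94=1011110 pc5: +32 =1060
r95=1011111 pc6: +64 =1124
r96=1100000 pc2: +4 =1128
r97=1100001 pc3: +8 =1136
r98=1100010 pc3: +8 =1144
r99=1100011 pc4: +16 =1160
r100=1100100 pc3: +8 =1168
r101=1100101 pc4: +16 =1184
r102=1100110 pc4: +16 =1200
r103=1100111 pc5: +32 =1232
r104=1101000 pc3: +8 =1240
r105=1101001 pc4: +16 =1256
r106=1101010 pc4: +16 =1272
r107=1101011 pc5: +32 =1304
r108=1101100 pc4: +16 =1320
r109=1101101 pc5: +32 =1352
r110=1101110 pc5: +32 =1384
r111=1101111 pc6: +64 =1448
r112=1110000 pc3: +8 =1456
r113=1110001 pc4: +16 =1472
r114=1110010 pc4: +16 =1488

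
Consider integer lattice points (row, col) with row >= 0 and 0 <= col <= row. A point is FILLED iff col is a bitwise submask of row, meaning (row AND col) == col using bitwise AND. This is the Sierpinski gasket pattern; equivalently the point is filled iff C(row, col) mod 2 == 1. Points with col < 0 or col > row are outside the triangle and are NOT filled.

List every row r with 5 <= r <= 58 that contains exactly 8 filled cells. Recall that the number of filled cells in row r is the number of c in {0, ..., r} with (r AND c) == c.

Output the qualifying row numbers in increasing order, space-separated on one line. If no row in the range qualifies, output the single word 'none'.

Answer: 7 11 13 14 19 21 22 25 26 28 35 37 38 41 42 44 49 50 52 56

Derivation:
Row r has 2^popcount(r) filled cells, so we need popcount(r) = log2(8) = 3.
Scan r = 5..58 and keep those with exactly 3 one-bits:
r=5=101 popcount=2 -> skip
r=6=110 popcount=2 -> skip
r=7=111 popcount=3 -> KEEP
r=8=1000 popcount=1 -> skip
r=9=1001 popcount=2 -> skip
r=10=1010 popcount=2 -> skip
r=11=1011 popcount=3 -> KEEP
r=12=1100 popcount=2 -> skip
r=13=1101 popcount=3 -> KEEP
r=14=1110 popcount=3 -> KEEP
r=15=1111 popcount=4 -> skip
r=16=10000 popcount=1 -> skip
r=17=10001 popcount=2 -> skip
r=18=10010 popcount=2 -> skip
r=19=10011 popcount=3 -> KEEP
r=20=10100 popcount=2 -> skip
r=21=10101 popcount=3 -> KEEP
r=22=10110 popcount=3 -> KEEP
r=23=10111 popcount=4 -> skip
r=24=11000 popcount=2 -> skip
r=25=11001 popcount=3 -> KEEP
r=26=11010 popcount=3 -> KEEP
r=27=11011 popcount=4 -> skip
r=28=11100 popcount=3 -> KEEP
r=29=11101 popcount=4 -> skip
r=30=11110 popcount=4 -> skip
r=31=11111 popcount=5 -> skip
r=32=100000 popcount=1 -> skip
r=33=100001 popcount=2 -> skip
r=34=100010 popcount=2 -> skip
r=35=100011 popcount=3 -> KEEP
r=36=100100 popcount=2 -> skip
r=37=100101 popcount=3 -> KEEP
r=38=100110 popcount=3 -> KEEP
r=39=100111 popcount=4 -> skip
r=40=101000 popcount=2 -> skip
r=41=101001 popcount=3 -> KEEP
r=42=101010 popcount=3 -> KEEP
r=43=101011 popcount=4 -> skip
r=44=101100 popcount=3 -> KEEP
r=45=101101 popcount=4 -> skip
r=46=101110 popcount=4 -> skip
r=47=101111 popcount=5 -> skip
r=48=110000 popcount=2 -> skip
r=49=110001 popcount=3 -> KEEP
r=50=110010 popcount=3 -> KEEP
r=51=110011 popcount=4 -> skip
r=52=110100 popcount=3 -> KEEP
r=53=110101 popcount=4 -> skip
r=54=110110 popcount=4 -> skip
r=55=110111 popcount=5 -> skip
r=56=111000 popcount=3 -> KEEP
r=57=111001 popcount=4 -> skip
r=58=111010 popcount=4 -> skip
Kept rows: 7 11 13 14 19 21 22 25 26 28 35 37 38 41 42 44 49 50 52 56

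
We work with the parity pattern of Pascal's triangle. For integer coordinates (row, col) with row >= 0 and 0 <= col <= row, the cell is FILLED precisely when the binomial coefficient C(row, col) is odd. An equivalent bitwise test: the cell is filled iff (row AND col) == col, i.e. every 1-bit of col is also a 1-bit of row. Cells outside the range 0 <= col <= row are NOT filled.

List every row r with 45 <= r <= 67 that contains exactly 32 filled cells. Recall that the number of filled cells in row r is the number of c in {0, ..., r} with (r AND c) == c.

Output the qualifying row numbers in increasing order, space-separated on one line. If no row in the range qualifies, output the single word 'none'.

Row r has 2^popcount(r) filled cells, so we need popcount(r) = log2(32) = 5.
Scan r = 45..67 and keep those with exactly 5 one-bits:
r=45=101101 popcount=4 -> skip
r=46=101110 popcount=4 -> skip
r=47=101111 popcount=5 -> KEEP
r=48=110000 popcount=2 -> skip
r=49=110001 popcount=3 -> skip
r=50=110010 popcount=3 -> skip
r=51=110011 popcount=4 -> skip
r=52=110100 popcount=3 -> skip
r=53=110101 popcount=4 -> skip
r=54=110110 popcount=4 -> skip
r=55=110111 popcount=5 -> KEEP
r=56=111000 popcount=3 -> skip
r=57=111001 popcount=4 -> skip
r=58=111010 popcount=4 -> skip
r=59=111011 popcount=5 -> KEEP
r=60=111100 popcount=4 -> skip
r=61=111101 popcount=5 -> KEEP
r=62=111110 popcount=5 -> KEEP
r=63=111111 popcount=6 -> skip
r=64=1000000 popcount=1 -> skip
r=65=1000001 popcount=2 -> skip
r=66=1000010 popcount=2 -> skip
r=67=1000011 popcount=3 -> skip
Kept rows: 47 55 59 61 62

Answer: 47 55 59 61 62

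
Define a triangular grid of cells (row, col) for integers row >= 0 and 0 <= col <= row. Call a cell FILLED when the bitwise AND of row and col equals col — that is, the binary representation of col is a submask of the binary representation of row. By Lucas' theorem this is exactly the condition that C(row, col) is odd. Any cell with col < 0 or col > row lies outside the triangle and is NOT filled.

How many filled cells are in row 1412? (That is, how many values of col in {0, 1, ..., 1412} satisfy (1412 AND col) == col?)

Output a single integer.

1412 in binary = 10110000100
popcount(1412) = number of 1-bits in 10110000100 = 4
A col c satisfies (1412 AND c) == c iff every set bit of c is also set in 1412; each of the 4 set bits of 1412 can independently be on or off in c.
count = 2^4 = 16

Answer: 16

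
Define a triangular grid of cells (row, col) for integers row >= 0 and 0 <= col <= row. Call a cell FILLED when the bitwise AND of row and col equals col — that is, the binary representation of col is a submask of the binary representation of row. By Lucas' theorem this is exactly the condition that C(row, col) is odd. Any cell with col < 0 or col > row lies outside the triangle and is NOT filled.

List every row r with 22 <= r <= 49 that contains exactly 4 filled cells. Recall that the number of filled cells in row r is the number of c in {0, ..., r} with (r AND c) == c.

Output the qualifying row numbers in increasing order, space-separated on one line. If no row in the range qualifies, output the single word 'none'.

Row r has 2^popcount(r) filled cells, so we need popcount(r) = log2(4) = 2.
Scan r = 22..49 and keep those with exactly 2 one-bits:
r=22=10110 popcount=3 -> skip
r=23=10111 popcount=4 -> skip
r=24=11000 popcount=2 -> KEEP
r=25=11001 popcount=3 -> skip
r=26=11010 popcount=3 -> skip
r=27=11011 popcount=4 -> skip
r=28=11100 popcount=3 -> skip
r=29=11101 popcount=4 -> skip
r=30=11110 popcount=4 -> skip
r=31=11111 popcount=5 -> skip
r=32=100000 popcount=1 -> skip
r=33=100001 popcount=2 -> KEEP
r=34=100010 popcount=2 -> KEEP
r=35=100011 popcount=3 -> skip
r=36=100100 popcount=2 -> KEEP
r=37=100101 popcount=3 -> skip
r=38=100110 popcount=3 -> skip
r=39=100111 popcount=4 -> skip
r=40=101000 popcount=2 -> KEEP
r=41=101001 popcount=3 -> skip
r=42=101010 popcount=3 -> skip
r=43=101011 popcount=4 -> skip
r=44=101100 popcount=3 -> skip
r=45=101101 popcount=4 -> skip
r=46=101110 popcount=4 -> skip
r=47=101111 popcount=5 -> skip
r=48=110000 popcount=2 -> KEEP
r=49=110001 popcount=3 -> skip
Kept rows: 24 33 34 36 40 48

Answer: 24 33 34 36 40 48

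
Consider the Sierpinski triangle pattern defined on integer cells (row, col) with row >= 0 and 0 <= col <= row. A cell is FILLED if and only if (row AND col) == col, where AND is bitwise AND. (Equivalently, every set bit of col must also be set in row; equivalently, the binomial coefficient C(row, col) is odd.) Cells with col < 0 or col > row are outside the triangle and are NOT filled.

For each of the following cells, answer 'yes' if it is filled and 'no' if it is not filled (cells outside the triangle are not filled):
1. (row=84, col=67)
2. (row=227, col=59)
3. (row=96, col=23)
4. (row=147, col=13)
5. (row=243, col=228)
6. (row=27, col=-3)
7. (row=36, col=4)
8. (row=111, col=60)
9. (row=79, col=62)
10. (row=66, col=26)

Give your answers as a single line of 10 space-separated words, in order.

(84,67): row=0b1010100, col=0b1000011, row AND col = 0b1000000 = 64; 64 != 67 -> empty
(227,59): row=0b11100011, col=0b111011, row AND col = 0b100011 = 35; 35 != 59 -> empty
(96,23): row=0b1100000, col=0b10111, row AND col = 0b0 = 0; 0 != 23 -> empty
(147,13): row=0b10010011, col=0b1101, row AND col = 0b1 = 1; 1 != 13 -> empty
(243,228): row=0b11110011, col=0b11100100, row AND col = 0b11100000 = 224; 224 != 228 -> empty
(27,-3): col outside [0, 27] -> not filled
(36,4): row=0b100100, col=0b100, row AND col = 0b100 = 4; 4 == 4 -> filled
(111,60): row=0b1101111, col=0b111100, row AND col = 0b101100 = 44; 44 != 60 -> empty
(79,62): row=0b1001111, col=0b111110, row AND col = 0b1110 = 14; 14 != 62 -> empty
(66,26): row=0b1000010, col=0b11010, row AND col = 0b10 = 2; 2 != 26 -> empty

Answer: no no no no no no yes no no no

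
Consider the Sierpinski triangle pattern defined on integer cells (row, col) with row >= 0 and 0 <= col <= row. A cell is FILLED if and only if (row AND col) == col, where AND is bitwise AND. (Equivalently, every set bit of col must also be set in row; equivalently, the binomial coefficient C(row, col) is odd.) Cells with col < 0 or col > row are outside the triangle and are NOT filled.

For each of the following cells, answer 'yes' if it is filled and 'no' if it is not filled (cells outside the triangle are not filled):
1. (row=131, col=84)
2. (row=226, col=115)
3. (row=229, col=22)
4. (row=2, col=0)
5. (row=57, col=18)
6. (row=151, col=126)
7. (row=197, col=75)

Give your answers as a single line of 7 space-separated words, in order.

Answer: no no no yes no no no

Derivation:
(131,84): row=0b10000011, col=0b1010100, row AND col = 0b0 = 0; 0 != 84 -> empty
(226,115): row=0b11100010, col=0b1110011, row AND col = 0b1100010 = 98; 98 != 115 -> empty
(229,22): row=0b11100101, col=0b10110, row AND col = 0b100 = 4; 4 != 22 -> empty
(2,0): row=0b10, col=0b0, row AND col = 0b0 = 0; 0 == 0 -> filled
(57,18): row=0b111001, col=0b10010, row AND col = 0b10000 = 16; 16 != 18 -> empty
(151,126): row=0b10010111, col=0b1111110, row AND col = 0b10110 = 22; 22 != 126 -> empty
(197,75): row=0b11000101, col=0b1001011, row AND col = 0b1000001 = 65; 65 != 75 -> empty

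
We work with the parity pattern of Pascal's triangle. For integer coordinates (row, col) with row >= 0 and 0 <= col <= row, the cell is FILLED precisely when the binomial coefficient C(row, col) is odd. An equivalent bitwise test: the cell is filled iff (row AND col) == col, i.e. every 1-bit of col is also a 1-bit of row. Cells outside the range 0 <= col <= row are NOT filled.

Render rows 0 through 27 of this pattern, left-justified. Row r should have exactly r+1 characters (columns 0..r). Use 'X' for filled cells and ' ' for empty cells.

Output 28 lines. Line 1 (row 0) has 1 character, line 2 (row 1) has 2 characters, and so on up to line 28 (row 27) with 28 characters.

Answer: X
XX
X X
XXXX
X   X
XX  XX
X X X X
XXXXXXXX
X       X
XX      XX
X X     X X
XXXX    XXXX
X   X   X   X
XX  XX  XX  XX
X X X X X X X X
XXXXXXXXXXXXXXXX
X               X
XX              XX
X X             X X
XXXX            XXXX
X   X           X   X
XX  XX          XX  XX
X X X X         X X X X
XXXXXXXX        XXXXXXXX
X       X       X       X
XX      XX      XX      XX
X X     X X     X X     X X
XXXX    XXXX    XXXX    XXXX

Derivation:
r0=0: X
r1=1: XX
r2=10: X X
r3=11: XXXX
r4=100: X   X
r5=101: XX  XX
r6=110: X X X X
r7=111: XXXXXXXX
r8=1000: X       X
r9=1001: XX      XX
r10=1010: X X     X X
r11=1011: XXXX    XXXX
r12=1100: X   X   X   X
r13=1101: XX  XX  XX  XX
r14=1110: X X X X X X X X
r15=1111: XXXXXXXXXXXXXXXX
r16=10000: X               X
r17=10001: XX              XX
r18=10010: X X             X X
r19=10011: XXXX            XXXX
r20=10100: X   X           X   X
r21=10101: XX  XX          XX  XX
r22=10110: X X X X         X X X X
r23=10111: XXXXXXXX        XXXXXXXX
r24=11000: X       X       X       X
r25=11001: XX      XX      XX      XX
r26=11010: X X     X X     X X     X X
r27=11011: XXXX    XXXX    XXXX    XXXX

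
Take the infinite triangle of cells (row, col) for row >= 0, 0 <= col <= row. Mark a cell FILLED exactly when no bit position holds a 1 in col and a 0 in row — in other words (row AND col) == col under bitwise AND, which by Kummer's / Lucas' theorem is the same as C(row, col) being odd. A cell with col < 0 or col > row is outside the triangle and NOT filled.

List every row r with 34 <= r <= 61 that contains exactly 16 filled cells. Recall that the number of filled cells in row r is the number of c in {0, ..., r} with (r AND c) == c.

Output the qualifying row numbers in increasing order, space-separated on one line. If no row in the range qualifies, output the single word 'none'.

Answer: 39 43 45 46 51 53 54 57 58 60

Derivation:
Row r has 2^popcount(r) filled cells, so we need popcount(r) = log2(16) = 4.
Scan r = 34..61 and keep those with exactly 4 one-bits:
r=34=100010 popcount=2 -> skip
r=35=100011 popcount=3 -> skip
r=36=100100 popcount=2 -> skip
r=37=100101 popcount=3 -> skip
r=38=100110 popcount=3 -> skip
r=39=100111 popcount=4 -> KEEP
r=40=101000 popcount=2 -> skip
r=41=101001 popcount=3 -> skip
r=42=101010 popcount=3 -> skip
r=43=101011 popcount=4 -> KEEP
r=44=101100 popcount=3 -> skip
r=45=101101 popcount=4 -> KEEP
r=46=101110 popcount=4 -> KEEP
r=47=101111 popcount=5 -> skip
r=48=110000 popcount=2 -> skip
r=49=110001 popcount=3 -> skip
r=50=110010 popcount=3 -> skip
r=51=110011 popcount=4 -> KEEP
r=52=110100 popcount=3 -> skip
r=53=110101 popcount=4 -> KEEP
r=54=110110 popcount=4 -> KEEP
r=55=110111 popcount=5 -> skip
r=56=111000 popcount=3 -> skip
r=57=111001 popcount=4 -> KEEP
r=58=111010 popcount=4 -> KEEP
r=59=111011 popcount=5 -> skip
r=60=111100 popcount=4 -> KEEP
r=61=111101 popcount=5 -> skip
Kept rows: 39 43 45 46 51 53 54 57 58 60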